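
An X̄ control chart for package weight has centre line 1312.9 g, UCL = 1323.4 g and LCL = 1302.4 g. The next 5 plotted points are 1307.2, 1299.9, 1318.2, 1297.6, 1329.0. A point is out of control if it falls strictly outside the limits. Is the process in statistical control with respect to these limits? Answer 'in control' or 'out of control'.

Compare each point to [1302.4, 1323.4]: sample 2 = 1299.9 < LCL; sample 4 = 1297.6 < LCL; sample 5 = 1329.0 > UCL.

out of control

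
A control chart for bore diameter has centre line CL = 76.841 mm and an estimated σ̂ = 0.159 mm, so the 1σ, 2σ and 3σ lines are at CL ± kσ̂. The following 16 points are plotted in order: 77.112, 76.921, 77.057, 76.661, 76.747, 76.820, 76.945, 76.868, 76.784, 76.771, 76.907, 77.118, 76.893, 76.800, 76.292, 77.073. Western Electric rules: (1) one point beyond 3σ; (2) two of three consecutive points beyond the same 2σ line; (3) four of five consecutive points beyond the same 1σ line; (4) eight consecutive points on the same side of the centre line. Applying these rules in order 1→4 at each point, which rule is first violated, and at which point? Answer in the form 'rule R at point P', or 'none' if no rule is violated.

rule 1 at point 15

Zone of each point (C = within 1σ̂, B = 1σ̂–2σ̂, A = 2σ̂–3σ̂, * = beyond 3σ̂; sign = side of CL): 1:+B, 2:+C, 3:+B, 4:-B, 5:-C, 6:-C, 7:+C, 8:+C, 9:-C, 10:-C, 11:+C, 12:+B, 13:+C, 14:-C, 15:-*, 16:+B
Rule 1 (one point beyond the 3σ limits) is satisfied at point 15.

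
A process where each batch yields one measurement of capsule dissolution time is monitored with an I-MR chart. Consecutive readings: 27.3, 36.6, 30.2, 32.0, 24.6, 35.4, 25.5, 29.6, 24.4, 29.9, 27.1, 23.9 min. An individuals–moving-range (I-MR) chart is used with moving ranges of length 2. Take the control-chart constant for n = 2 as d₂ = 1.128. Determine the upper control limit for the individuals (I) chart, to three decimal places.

X̄ = (27.3 + 36.6 + 30.2 + 32.0 + 24.6 + 35.4 + 25.5 + 29.6 + 24.4 + 29.9 + 27.1 + 23.9) / 12 = 28.8750
Moving ranges: 9.3, 6.4, 1.8, 7.4, 10.8, 9.9, 4.1, 5.2, 5.5, 2.8, 3.2; M̄R̄ = 66.4000 / 11 = 6.0364
UCL = X̄ + 3·M̄R̄/d₂ = 28.8750 + 3 × 6.0364 / 1.128 = 44.9292

44.929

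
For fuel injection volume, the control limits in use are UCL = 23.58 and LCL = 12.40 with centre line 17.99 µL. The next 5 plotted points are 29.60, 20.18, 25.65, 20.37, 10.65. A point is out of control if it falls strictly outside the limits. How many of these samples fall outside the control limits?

3

Compare each point to [12.40, 23.58]: sample 1 = 29.60 > UCL; sample 3 = 25.65 > UCL; sample 5 = 10.65 < LCL.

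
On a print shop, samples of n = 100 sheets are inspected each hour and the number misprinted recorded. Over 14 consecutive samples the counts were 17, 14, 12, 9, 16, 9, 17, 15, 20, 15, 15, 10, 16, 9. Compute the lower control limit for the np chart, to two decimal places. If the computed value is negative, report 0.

3.49

p̄ = Σdᵢ / (k·n) = 194 / (14 × 100) = 0.13857
LCL = np̄ − 3·√(np̄(1−p̄)) = 13.8571 − 3 × 3.4550 = 3.4922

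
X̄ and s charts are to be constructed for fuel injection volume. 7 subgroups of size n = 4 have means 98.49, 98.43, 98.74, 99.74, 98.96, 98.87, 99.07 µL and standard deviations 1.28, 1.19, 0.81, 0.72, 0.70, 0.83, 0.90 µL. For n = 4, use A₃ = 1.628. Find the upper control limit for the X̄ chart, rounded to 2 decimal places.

X̄̄ = (98.49 + 98.43 + 98.74 + 99.74 + 98.96 + 98.87 + 99.07) / 7 = 98.9000
s̄ = (1.28 + 1.19 + 0.81 + 0.72 + 0.70 + 0.83 + 0.90) / 7 = 0.9186
UCL = X̄̄ + A₃·s̄ = 98.9000 + 1.628 × 0.9186 = 100.3954

100.40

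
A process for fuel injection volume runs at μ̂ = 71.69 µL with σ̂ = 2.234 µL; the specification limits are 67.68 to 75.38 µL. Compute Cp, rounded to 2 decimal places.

Cp = (USL − LSL) / (6σ̂) = (75.38 − 67.68) / (6 × 2.234) = 7.7000 / 13.4040 = 0.5745

0.57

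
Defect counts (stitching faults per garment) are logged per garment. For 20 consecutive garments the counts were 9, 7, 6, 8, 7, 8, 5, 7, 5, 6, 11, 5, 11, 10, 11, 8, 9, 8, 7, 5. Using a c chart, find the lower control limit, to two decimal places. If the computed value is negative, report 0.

c̄ = (9 + 7 + 6 + 8 + 7 + 8 + 5 + 7 + 5 + 6 + 11 + 5 + 11 + 10 + 11 + 8 + 9 + 8 + 7 + 5) / 20 = 153 / 20 = 7.6500
LCL = c̄ − 3√c̄ = 7.6500 − 3 × 2.7659 = -0.6476 → 0 (cannot be negative)

0.00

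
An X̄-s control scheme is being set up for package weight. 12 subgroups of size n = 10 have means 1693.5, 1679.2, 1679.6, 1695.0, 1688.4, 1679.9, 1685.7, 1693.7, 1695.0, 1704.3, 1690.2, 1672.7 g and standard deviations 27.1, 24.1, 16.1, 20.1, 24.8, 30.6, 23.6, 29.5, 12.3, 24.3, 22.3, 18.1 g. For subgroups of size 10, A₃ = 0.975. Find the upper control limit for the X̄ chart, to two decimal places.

X̄̄ = (1693.5 + 1679.2 + 1679.6 + 1695.0 + 1688.4 + 1679.9 + 1685.7 + 1693.7 + 1695.0 + 1704.3 + 1690.2 + 1672.7) / 12 = 1688.1000
s̄ = (27.1 + 24.1 + 16.1 + 20.1 + 24.8 + 30.6 + 23.6 + 29.5 + 12.3 + 24.3 + 22.3 + 18.1) / 12 = 22.7417
UCL = X̄̄ + A₃·s̄ = 1688.1000 + 0.975 × 22.7417 = 1710.2731

1710.27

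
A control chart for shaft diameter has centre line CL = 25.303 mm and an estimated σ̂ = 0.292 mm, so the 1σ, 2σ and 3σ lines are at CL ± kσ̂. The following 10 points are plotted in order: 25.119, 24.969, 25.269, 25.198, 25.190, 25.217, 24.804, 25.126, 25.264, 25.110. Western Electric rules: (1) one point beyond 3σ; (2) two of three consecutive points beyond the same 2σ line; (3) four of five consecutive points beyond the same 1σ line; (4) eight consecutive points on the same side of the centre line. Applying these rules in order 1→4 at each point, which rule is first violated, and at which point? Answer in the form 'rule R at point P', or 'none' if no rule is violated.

Zone of each point (C = within 1σ̂, B = 1σ̂–2σ̂, A = 2σ̂–3σ̂, * = beyond 3σ̂; sign = side of CL): 1:-C, 2:-B, 3:-C, 4:-C, 5:-C, 6:-C, 7:-B, 8:-C, 9:-C, 10:-C
Rule 4 (eight consecutive points on the same side of the centre line) is satisfied at point 8.

rule 4 at point 8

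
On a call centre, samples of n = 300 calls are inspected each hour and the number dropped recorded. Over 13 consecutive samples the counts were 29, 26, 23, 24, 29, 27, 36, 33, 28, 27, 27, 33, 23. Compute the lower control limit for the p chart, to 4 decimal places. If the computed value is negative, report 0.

0.0431

p̄ = Σdᵢ / (k·n) = 365 / (13 × 300) = 0.09359
LCL = p̄ − 3·√(p̄(1−p̄)/n) = 0.09359 − 3 × 0.01682 = 0.04314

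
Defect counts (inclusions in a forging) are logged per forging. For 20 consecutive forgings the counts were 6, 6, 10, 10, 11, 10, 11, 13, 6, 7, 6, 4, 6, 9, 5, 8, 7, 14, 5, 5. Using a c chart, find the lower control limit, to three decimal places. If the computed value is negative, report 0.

c̄ = (6 + 6 + 10 + 10 + 11 + 10 + 11 + 13 + 6 + 7 + 6 + 4 + 6 + 9 + 5 + 8 + 7 + 14 + 5 + 5) / 20 = 159 / 20 = 7.9500
LCL = c̄ − 3√c̄ = 7.9500 − 3 × 2.8196 = -0.5087 → 0 (cannot be negative)

0.000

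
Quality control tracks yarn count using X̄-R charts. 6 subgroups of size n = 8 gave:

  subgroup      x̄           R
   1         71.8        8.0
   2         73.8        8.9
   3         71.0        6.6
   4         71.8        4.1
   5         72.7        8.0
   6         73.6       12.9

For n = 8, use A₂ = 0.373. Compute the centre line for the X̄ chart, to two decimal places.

72.45

X̄̄ = (71.8 + 73.8 + 71.0 + 71.8 + 72.7 + 73.6) / 6 = 434.7000 / 6 = 72.4500
CL = X̄̄ = 72.4500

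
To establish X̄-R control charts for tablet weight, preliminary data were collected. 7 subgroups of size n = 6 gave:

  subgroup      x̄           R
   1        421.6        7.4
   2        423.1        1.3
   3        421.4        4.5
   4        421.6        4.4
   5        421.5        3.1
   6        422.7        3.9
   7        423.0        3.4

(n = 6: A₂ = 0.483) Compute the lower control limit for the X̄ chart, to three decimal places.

420.197

X̄̄ = (421.6 + 423.1 + 421.4 + 421.6 + 421.5 + 422.7 + 423.0) / 7 = 2954.9000 / 7 = 422.1286
R̄ = (7.4 + 1.3 + 4.5 + 4.4 + 3.1 + 3.9 + 3.4) / 7 = 28.0000 / 7 = 4.0000
LCL = X̄̄ − A₂·R̄ = 422.1286 − 0.483 × 4.0000 = 420.1966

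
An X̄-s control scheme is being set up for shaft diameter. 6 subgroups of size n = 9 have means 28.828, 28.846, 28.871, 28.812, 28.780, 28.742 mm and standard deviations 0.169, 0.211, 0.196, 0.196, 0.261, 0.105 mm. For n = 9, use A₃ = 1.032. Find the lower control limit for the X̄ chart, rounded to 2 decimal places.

28.62

X̄̄ = (28.828 + 28.846 + 28.871 + 28.812 + 28.780 + 28.742) / 6 = 28.8132
s̄ = (0.169 + 0.211 + 0.196 + 0.196 + 0.261 + 0.105) / 6 = 0.1897
LCL = X̄̄ − A₃·s̄ = 28.8132 − 1.032 × 0.1897 = 28.6174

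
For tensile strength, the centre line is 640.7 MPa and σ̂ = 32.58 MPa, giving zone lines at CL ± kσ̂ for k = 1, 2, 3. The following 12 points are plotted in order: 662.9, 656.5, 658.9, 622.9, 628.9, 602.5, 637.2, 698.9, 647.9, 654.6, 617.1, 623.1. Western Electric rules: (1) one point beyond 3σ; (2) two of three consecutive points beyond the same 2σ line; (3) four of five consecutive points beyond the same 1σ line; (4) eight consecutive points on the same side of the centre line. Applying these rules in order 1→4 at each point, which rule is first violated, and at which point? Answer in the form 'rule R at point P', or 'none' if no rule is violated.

Zone of each point (C = within 1σ̂, B = 1σ̂–2σ̂, A = 2σ̂–3σ̂, * = beyond 3σ̂; sign = side of CL): 1:+C, 2:+C, 3:+C, 4:-C, 5:-C, 6:-B, 7:-C, 8:+B, 9:+C, 10:+C, 11:-C, 12:-C
No rule fires across all 12 points.

none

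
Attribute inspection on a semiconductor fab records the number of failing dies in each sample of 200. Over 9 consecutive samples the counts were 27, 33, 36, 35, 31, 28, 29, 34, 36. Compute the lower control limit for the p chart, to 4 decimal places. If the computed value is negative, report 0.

0.0827

p̄ = Σdᵢ / (k·n) = 289 / (9 × 200) = 0.16056
LCL = p̄ − 3·√(p̄(1−p̄)/n) = 0.16056 − 3 × 0.02596 = 0.08268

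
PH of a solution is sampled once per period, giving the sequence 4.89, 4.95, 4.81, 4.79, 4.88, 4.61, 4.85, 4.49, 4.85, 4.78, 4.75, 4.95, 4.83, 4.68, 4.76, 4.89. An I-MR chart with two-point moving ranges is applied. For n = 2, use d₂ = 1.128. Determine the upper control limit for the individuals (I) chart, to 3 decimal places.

5.209

X̄ = (4.89 + 4.95 + 4.81 + 4.79 + 4.88 + 4.61 + 4.85 + 4.49 + 4.85 + 4.78 + 4.75 + 4.95 + 4.83 + 4.68 + 4.76 + 4.89) / 16 = 4.7975
Moving ranges: 0.06, 0.14, 0.02, 0.09, 0.27, 0.24, 0.36, 0.36, 0.07, 0.03, 0.20, 0.12, 0.15, 0.08, 0.13; M̄R̄ = 2.3200 / 15 = 0.1547
UCL = X̄ + 3·M̄R̄/d₂ = 4.7975 + 3 × 0.1547 / 1.128 = 5.2088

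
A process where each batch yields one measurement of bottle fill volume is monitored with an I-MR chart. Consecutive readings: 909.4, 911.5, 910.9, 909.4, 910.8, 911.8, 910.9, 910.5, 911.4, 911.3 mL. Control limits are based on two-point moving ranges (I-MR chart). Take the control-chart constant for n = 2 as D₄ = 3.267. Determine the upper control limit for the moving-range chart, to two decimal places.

3.23

Moving ranges: 2.1, 0.6, 1.5, 1.4, 1.0, 0.9, 0.4, 0.9, 0.1; M̄R̄ = 8.9000 / 9 = 0.9889
UCL_MR = D₄·M̄R̄ = 3.267 × 0.9889 = 3.2307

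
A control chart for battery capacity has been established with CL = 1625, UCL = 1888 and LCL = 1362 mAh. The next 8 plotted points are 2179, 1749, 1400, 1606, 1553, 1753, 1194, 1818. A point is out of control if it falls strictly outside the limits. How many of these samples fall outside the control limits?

2

Compare each point to [1362, 1888]: sample 1 = 2179 > UCL; sample 7 = 1194 < LCL.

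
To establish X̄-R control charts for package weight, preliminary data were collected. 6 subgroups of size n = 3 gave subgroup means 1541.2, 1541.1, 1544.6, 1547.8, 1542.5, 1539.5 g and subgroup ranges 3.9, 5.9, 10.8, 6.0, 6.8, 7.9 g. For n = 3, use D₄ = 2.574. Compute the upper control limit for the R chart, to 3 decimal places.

R̄ = (3.9 + 5.9 + 10.8 + 6.0 + 6.8 + 7.9) / 6 = 41.3000 / 6 = 6.8833
UCL_R = D₄·R̄ = 2.574 × 6.8833 = 17.7177

17.718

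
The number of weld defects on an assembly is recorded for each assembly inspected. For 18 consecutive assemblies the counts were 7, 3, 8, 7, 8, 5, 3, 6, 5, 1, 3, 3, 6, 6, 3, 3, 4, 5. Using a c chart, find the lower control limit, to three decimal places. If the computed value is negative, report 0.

c̄ = (7 + 3 + 8 + 7 + 8 + 5 + 3 + 6 + 5 + 1 + 3 + 3 + 6 + 6 + 3 + 3 + 4 + 5) / 18 = 86 / 18 = 4.7778
LCL = c̄ − 3√c̄ = 4.7778 − 3 × 2.1858 = -1.7797 → 0 (cannot be negative)

0.000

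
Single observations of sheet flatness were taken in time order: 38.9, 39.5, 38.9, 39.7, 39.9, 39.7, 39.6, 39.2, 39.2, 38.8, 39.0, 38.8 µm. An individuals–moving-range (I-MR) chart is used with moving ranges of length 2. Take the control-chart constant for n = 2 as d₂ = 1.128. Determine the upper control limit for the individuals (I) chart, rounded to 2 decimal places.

40.16

X̄ = (38.9 + 39.5 + 38.9 + 39.7 + 39.9 + 39.7 + 39.6 + 39.2 + 39.2 + 38.8 + 39.0 + 38.8) / 12 = 39.2667
Moving ranges: 0.6, 0.6, 0.8, 0.2, 0.2, 0.1, 0.4, 0.0, 0.4, 0.2, 0.2; M̄R̄ = 3.7000 / 11 = 0.3364
UCL = X̄ + 3·M̄R̄/d₂ = 39.2667 + 3 × 0.3364 / 1.128 = 40.1613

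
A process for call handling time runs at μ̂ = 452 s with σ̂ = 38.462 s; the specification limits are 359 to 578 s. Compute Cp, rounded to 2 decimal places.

0.95

Cp = (USL − LSL) / (6σ̂) = (578 − 359) / (6 × 38.462) = 219.0000 / 230.7720 = 0.9490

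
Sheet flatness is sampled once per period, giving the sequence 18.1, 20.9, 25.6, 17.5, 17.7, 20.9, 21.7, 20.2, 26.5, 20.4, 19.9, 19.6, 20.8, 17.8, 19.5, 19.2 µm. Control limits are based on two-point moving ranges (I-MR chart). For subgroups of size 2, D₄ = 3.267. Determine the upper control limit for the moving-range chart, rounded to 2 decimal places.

Moving ranges: 2.8, 4.7, 8.1, 0.2, 3.2, 0.8, 1.5, 6.3, 6.1, 0.5, 0.3, 1.2, 3.0, 1.7, 0.3; M̄R̄ = 40.7000 / 15 = 2.7133
UCL_MR = D₄·M̄R̄ = 3.267 × 2.7133 = 8.8645

8.86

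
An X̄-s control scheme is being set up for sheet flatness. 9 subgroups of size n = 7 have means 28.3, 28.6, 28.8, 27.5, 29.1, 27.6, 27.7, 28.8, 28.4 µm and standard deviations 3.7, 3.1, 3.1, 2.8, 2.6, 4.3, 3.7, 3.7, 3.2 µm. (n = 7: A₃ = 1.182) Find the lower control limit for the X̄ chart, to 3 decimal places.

24.345

X̄̄ = (28.3 + 28.6 + 28.8 + 27.5 + 29.1 + 27.6 + 27.7 + 28.8 + 28.4) / 9 = 28.3111
s̄ = (3.7 + 3.1 + 3.1 + 2.8 + 2.6 + 4.3 + 3.7 + 3.7 + 3.2) / 9 = 3.3556
LCL = X̄̄ − A₃·s̄ = 28.3111 − 1.182 × 3.3556 = 24.3448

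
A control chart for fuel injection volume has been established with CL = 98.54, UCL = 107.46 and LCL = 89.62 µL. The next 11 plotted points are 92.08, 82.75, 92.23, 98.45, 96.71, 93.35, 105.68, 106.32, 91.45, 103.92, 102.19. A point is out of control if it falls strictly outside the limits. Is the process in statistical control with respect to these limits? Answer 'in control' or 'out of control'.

Compare each point to [89.62, 107.46]: sample 2 = 82.75 < LCL.

out of control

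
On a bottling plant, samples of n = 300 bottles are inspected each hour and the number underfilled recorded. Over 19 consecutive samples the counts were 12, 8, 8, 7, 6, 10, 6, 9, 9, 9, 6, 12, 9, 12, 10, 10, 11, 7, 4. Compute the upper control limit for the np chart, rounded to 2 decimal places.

17.40

p̄ = Σdᵢ / (k·n) = 165 / (19 × 300) = 0.02895
UCL = np̄ + 3·√(np̄(1−p̄)) = 8.6842 + 3 × √(8.6842×0.97105) = 8.6842 + 3 × 2.9039 = 17.3960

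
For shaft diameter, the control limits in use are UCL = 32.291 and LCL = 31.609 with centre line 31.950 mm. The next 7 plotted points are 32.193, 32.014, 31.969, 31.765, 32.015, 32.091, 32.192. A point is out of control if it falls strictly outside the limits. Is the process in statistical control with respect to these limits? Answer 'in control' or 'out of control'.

in control

All 7 points lie within [31.609, 32.291].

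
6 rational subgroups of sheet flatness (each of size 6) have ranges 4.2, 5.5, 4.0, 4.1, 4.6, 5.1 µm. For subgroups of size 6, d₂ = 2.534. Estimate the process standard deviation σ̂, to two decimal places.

R̄ = (4.2 + 5.5 + 4.0 + 4.1 + 4.6 + 5.1) / 6 = 4.5833
σ̂ = R̄ / d₂ = 4.5833 / 2.534 = 1.8087

1.81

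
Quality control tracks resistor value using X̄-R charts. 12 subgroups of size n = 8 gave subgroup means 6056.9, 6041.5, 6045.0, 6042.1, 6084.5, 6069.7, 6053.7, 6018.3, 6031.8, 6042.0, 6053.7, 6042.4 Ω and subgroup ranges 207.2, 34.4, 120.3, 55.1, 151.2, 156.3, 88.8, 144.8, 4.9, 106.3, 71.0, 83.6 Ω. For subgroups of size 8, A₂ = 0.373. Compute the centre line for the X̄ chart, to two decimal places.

6048.47

X̄̄ = (6056.9 + 6041.5 + 6045.0 + 6042.1 + 6084.5 + 6069.7 + 6053.7 + 6018.3 + 6031.8 + 6042.0 + 6053.7 + 6042.4) / 12 = 72581.6000 / 12 = 6048.4667
CL = X̄̄ = 6048.4667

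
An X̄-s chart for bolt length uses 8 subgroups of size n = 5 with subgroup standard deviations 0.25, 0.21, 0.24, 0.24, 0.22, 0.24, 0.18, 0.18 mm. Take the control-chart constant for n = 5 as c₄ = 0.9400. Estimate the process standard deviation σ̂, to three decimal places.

0.234

s̄ = (0.25 + 0.21 + 0.24 + 0.24 + 0.22 + 0.24 + 0.18 + 0.18) / 8 = 0.2200
σ̂ = s̄ / c₄ = 0.2200 / 0.9400 = 0.2340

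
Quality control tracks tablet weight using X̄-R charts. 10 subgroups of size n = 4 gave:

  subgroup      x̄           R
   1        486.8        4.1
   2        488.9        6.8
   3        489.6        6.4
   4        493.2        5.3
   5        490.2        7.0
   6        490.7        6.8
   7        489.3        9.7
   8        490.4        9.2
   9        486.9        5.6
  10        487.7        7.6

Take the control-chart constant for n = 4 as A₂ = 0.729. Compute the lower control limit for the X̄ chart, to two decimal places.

X̄̄ = (486.8 + 488.9 + 489.6 + 493.2 + 490.2 + 490.7 + 489.3 + 490.4 + 486.9 + 487.7) / 10 = 4893.7000 / 10 = 489.3700
R̄ = (4.1 + 6.8 + 6.4 + 5.3 + 7.0 + 6.8 + 9.7 + 9.2 + 5.6 + 7.6) / 10 = 68.5000 / 10 = 6.8500
LCL = X̄̄ − A₂·R̄ = 489.3700 − 0.729 × 6.8500 = 484.3764

484.38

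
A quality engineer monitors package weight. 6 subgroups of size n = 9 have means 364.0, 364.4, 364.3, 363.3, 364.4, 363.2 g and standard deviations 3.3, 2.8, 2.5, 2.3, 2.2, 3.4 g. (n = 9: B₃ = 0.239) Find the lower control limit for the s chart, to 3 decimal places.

0.657

s̄ = (3.3 + 2.8 + 2.5 + 2.3 + 2.2 + 3.4) / 6 = 2.7500
LCL_s = B₃·s̄ = 0.239 × 2.7500 = 0.6573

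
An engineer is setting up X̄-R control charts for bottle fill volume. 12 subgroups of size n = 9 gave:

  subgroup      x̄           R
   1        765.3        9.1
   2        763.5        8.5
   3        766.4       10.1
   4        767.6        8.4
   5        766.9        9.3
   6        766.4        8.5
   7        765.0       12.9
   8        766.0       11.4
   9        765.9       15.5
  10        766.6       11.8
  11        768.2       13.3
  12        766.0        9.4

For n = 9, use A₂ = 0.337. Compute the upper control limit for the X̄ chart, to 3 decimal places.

X̄̄ = (765.3 + 763.5 + 766.4 + 767.6 + 766.9 + 766.4 + 765.0 + 766.0 + 765.9 + 766.6 + 768.2 + 766.0) / 12 = 9193.8000 / 12 = 766.1500
R̄ = (9.1 + 8.5 + 10.1 + 8.4 + 9.3 + 8.5 + 12.9 + 11.4 + 15.5 + 11.8 + 13.3 + 9.4) / 12 = 128.2000 / 12 = 10.6833
UCL = X̄̄ + A₂·R̄ = 766.1500 + 0.337 × 10.6833 = 769.7503

769.750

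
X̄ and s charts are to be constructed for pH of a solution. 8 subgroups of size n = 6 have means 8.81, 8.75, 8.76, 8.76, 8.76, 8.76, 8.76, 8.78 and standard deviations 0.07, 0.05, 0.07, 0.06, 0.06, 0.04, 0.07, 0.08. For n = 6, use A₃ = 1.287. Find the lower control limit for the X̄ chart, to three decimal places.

8.687

X̄̄ = (8.81 + 8.75 + 8.76 + 8.76 + 8.76 + 8.76 + 8.76 + 8.78) / 8 = 8.7675
s̄ = (0.07 + 0.05 + 0.07 + 0.06 + 0.06 + 0.04 + 0.07 + 0.08) / 8 = 0.0625
LCL = X̄̄ − A₃·s̄ = 8.7675 − 1.287 × 0.0625 = 8.6871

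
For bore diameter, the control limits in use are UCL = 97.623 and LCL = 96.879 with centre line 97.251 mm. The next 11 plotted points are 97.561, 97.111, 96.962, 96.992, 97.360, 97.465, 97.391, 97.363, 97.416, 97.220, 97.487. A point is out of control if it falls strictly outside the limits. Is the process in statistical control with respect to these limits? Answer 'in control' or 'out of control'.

All 11 points lie within [96.879, 97.623].

in control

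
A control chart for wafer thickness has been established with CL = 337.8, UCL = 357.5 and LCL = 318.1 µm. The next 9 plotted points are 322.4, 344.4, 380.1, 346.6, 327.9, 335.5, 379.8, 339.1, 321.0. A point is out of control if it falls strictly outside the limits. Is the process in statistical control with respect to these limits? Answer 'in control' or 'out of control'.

Compare each point to [318.1, 357.5]: sample 3 = 380.1 > UCL; sample 7 = 379.8 > UCL.

out of control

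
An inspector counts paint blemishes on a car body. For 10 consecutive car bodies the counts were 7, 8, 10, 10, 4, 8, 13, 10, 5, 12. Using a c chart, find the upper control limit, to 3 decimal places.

17.549

c̄ = (7 + 8 + 10 + 10 + 4 + 8 + 13 + 10 + 5 + 12) / 10 = 87 / 10 = 8.7000
UCL = c̄ + 3√c̄ = 8.7000 + 3 × √8.7000 = 8.7000 + 3 × 2.9496 = 17.5487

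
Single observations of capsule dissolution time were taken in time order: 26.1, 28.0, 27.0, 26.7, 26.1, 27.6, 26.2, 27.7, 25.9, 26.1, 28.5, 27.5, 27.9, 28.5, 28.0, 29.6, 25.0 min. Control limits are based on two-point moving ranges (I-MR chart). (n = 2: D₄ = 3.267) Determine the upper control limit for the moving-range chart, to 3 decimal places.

4.349

Moving ranges: 1.9, 1.0, 0.3, 0.6, 1.5, 1.4, 1.5, 1.8, 0.2, 2.4, 1.0, 0.4, 0.6, 0.5, 1.6, 4.6; M̄R̄ = 21.3000 / 16 = 1.3313
UCL_MR = D₄·M̄R̄ = 3.267 × 1.3313 = 4.3492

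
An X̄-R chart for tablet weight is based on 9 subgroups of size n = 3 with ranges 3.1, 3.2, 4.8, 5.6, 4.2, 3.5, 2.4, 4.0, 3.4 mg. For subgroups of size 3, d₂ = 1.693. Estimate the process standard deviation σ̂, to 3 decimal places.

R̄ = (3.1 + 3.2 + 4.8 + 5.6 + 4.2 + 3.5 + 2.4 + 4.0 + 3.4) / 9 = 3.8000
σ̂ = R̄ / d₂ = 3.8000 / 1.693 = 2.2445

2.245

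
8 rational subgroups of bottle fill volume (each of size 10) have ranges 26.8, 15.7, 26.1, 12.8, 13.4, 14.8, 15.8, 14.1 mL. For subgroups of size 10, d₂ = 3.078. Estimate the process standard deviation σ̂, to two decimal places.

R̄ = (26.8 + 15.7 + 26.1 + 12.8 + 13.4 + 14.8 + 15.8 + 14.1) / 8 = 17.4375
σ̂ = R̄ / d₂ = 17.4375 / 3.078 = 5.6652

5.67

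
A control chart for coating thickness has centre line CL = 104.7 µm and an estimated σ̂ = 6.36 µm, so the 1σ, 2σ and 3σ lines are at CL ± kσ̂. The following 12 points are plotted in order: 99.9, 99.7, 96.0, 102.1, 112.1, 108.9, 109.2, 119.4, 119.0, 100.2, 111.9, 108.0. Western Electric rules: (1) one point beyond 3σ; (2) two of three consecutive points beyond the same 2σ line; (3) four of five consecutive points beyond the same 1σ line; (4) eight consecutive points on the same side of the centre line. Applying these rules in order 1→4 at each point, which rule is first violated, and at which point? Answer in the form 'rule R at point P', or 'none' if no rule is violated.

Zone of each point (C = within 1σ̂, B = 1σ̂–2σ̂, A = 2σ̂–3σ̂, * = beyond 3σ̂; sign = side of CL): 1:-C, 2:-C, 3:-B, 4:-C, 5:+B, 6:+C, 7:+C, 8:+A, 9:+A, 10:-C, 11:+B, 12:+C
Rule 2 (two of three consecutive points beyond the same 2σ limit) is satisfied at point 9.

rule 2 at point 9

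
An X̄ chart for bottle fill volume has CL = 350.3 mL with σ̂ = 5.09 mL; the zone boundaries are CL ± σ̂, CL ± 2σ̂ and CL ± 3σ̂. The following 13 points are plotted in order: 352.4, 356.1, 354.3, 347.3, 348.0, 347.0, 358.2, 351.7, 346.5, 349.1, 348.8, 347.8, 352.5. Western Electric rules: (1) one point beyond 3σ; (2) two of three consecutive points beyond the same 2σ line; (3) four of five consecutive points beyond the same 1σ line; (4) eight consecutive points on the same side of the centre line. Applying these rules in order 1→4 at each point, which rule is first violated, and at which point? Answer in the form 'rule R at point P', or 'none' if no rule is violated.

none

Zone of each point (C = within 1σ̂, B = 1σ̂–2σ̂, A = 2σ̂–3σ̂, * = beyond 3σ̂; sign = side of CL): 1:+C, 2:+B, 3:+C, 4:-C, 5:-C, 6:-C, 7:+B, 8:+C, 9:-C, 10:-C, 11:-C, 12:-C, 13:+C
No rule fires across all 13 points.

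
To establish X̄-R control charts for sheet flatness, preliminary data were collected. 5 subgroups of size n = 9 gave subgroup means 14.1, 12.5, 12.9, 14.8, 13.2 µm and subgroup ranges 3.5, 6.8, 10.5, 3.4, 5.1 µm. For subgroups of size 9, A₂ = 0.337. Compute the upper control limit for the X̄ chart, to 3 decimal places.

15.475

X̄̄ = (14.1 + 12.5 + 12.9 + 14.8 + 13.2) / 5 = 67.5000 / 5 = 13.5000
R̄ = (3.5 + 6.8 + 10.5 + 3.4 + 5.1) / 5 = 29.3000 / 5 = 5.8600
UCL = X̄̄ + A₂·R̄ = 13.5000 + 0.337 × 5.8600 = 15.4748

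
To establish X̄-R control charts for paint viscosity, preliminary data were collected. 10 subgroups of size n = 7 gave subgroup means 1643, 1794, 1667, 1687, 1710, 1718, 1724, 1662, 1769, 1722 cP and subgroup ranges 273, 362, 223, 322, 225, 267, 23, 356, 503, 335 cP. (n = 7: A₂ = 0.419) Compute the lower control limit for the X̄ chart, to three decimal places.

X̄̄ = (1643 + 1794 + 1667 + 1687 + 1710 + 1718 + 1724 + 1662 + 1769 + 1722) / 10 = 17096.0000 / 10 = 1709.6000
R̄ = (273 + 362 + 223 + 322 + 225 + 267 + 23 + 356 + 503 + 335) / 10 = 2889.0000 / 10 = 288.9000
LCL = X̄̄ − A₂·R̄ = 1709.6000 − 0.419 × 288.9000 = 1588.5509

1588.551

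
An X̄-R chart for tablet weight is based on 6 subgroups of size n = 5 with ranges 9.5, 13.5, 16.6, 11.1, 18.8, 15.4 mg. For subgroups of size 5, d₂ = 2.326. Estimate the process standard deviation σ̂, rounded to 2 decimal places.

6.08

R̄ = (9.5 + 13.5 + 16.6 + 11.1 + 18.8 + 15.4) / 6 = 14.1500
σ̂ = R̄ / d₂ = 14.1500 / 2.326 = 6.0834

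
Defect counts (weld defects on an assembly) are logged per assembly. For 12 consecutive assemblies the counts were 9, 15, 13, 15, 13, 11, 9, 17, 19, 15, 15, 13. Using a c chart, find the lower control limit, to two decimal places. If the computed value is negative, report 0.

2.58

c̄ = (9 + 15 + 13 + 15 + 13 + 11 + 9 + 17 + 19 + 15 + 15 + 13) / 12 = 164 / 12 = 13.6667
LCL = c̄ − 3√c̄ = 13.6667 − 3 × 3.6968 = 2.5761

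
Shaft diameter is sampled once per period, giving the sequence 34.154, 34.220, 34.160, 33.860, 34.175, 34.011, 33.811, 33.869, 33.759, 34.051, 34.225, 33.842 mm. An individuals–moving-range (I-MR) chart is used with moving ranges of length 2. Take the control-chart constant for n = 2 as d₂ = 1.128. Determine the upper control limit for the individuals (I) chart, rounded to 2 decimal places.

X̄ = (34.154 + 34.220 + 34.160 + 33.860 + 34.175 + 34.011 + 33.811 + 33.869 + 33.759 + 34.051 + 34.225 + 33.842) / 12 = 34.0114
Moving ranges: 0.066, 0.060, 0.300, 0.315, 0.164, 0.200, 0.058, 0.110, 0.292, 0.174, 0.383; M̄R̄ = 2.1220 / 11 = 0.1929
UCL = X̄ + 3·M̄R̄/d₂ = 34.0114 + 3 × 0.1929 / 1.128 = 34.5245

34.52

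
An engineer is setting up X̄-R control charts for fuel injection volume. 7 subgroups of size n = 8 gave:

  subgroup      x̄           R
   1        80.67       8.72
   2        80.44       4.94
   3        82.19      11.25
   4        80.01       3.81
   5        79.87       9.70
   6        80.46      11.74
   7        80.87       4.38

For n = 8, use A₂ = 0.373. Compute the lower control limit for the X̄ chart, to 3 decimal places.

X̄̄ = (80.67 + 80.44 + 82.19 + 80.01 + 79.87 + 80.46 + 80.87) / 7 = 564.5100 / 7 = 80.6443
R̄ = (8.72 + 4.94 + 11.25 + 3.81 + 9.70 + 11.74 + 4.38) / 7 = 54.5400 / 7 = 7.7914
LCL = X̄̄ − A₂·R̄ = 80.6443 − 0.373 × 7.7914 = 77.7381

77.738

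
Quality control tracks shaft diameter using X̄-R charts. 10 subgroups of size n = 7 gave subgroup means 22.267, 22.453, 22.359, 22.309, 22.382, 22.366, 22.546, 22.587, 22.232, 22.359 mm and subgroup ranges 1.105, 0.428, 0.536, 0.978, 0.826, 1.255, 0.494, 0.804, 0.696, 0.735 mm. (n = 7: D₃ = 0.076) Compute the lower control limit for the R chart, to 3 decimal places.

0.060

R̄ = (1.105 + 0.428 + 0.536 + 0.978 + 0.826 + 1.255 + 0.494 + 0.804 + 0.696 + 0.735) / 10 = 7.8570 / 10 = 0.7857
LCL_R = D₃·R̄ = 0.076 × 0.7857 = 0.0597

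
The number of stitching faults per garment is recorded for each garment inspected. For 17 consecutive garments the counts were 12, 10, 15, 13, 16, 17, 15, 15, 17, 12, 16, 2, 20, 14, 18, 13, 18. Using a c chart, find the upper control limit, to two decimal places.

c̄ = (12 + 10 + 15 + 13 + 16 + 17 + 15 + 15 + 17 + 12 + 16 + 2 + 20 + 14 + 18 + 13 + 18) / 17 = 243 / 17 = 14.2941
UCL = c̄ + 3√c̄ = 14.2941 + 3 × √14.2941 = 14.2941 + 3 × 3.7808 = 25.6364

25.64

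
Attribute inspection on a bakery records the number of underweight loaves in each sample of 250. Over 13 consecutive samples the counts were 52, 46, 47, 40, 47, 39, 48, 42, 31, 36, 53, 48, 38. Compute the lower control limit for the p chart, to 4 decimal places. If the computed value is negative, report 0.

0.1025

p̄ = Σdᵢ / (k·n) = 567 / (13 × 250) = 0.17446
LCL = p̄ − 3·√(p̄(1−p̄)/n) = 0.17446 − 3 × 0.02400 = 0.10246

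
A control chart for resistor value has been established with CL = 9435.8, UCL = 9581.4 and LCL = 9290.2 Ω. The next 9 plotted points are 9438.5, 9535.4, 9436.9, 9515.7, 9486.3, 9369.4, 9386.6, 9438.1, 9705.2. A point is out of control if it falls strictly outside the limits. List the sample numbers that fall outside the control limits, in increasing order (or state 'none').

Compare each point to [9290.2, 9581.4]: sample 9 = 9705.2 > UCL.

9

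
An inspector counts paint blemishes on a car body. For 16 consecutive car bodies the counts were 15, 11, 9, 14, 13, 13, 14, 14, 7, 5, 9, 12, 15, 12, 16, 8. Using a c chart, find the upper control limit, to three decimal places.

c̄ = (15 + 11 + 9 + 14 + 13 + 13 + 14 + 14 + 7 + 5 + 9 + 12 + 15 + 12 + 16 + 8) / 16 = 187 / 16 = 11.6875
UCL = c̄ + 3√c̄ = 11.6875 + 3 × √11.6875 = 11.6875 + 3 × 3.4187 = 21.9436

21.944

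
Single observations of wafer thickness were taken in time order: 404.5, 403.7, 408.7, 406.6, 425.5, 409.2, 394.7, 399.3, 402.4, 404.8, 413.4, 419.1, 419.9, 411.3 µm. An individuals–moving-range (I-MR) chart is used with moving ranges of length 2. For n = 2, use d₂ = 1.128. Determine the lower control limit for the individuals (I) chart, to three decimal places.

390.094

X̄ = (404.5 + 403.7 + 408.7 + 406.6 + 425.5 + 409.2 + 394.7 + 399.3 + 402.4 + 404.8 + 413.4 + 419.1 + 419.9 + 411.3) / 14 = 408.7929
Moving ranges: 0.8, 5.0, 2.1, 18.9, 16.3, 14.5, 4.6, 3.1, 2.4, 8.6, 5.7, 0.8, 8.6; M̄R̄ = 91.4000 / 13 = 7.0308
LCL = X̄ − 3·M̄R̄/d₂ = 408.7929 − 3 × 7.0308 / 1.128 = 390.0940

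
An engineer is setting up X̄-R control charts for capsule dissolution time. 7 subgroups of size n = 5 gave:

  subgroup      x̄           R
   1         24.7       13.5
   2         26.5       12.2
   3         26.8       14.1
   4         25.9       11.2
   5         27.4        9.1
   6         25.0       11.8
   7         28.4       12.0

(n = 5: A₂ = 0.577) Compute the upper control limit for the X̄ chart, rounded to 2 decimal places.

X̄̄ = (24.7 + 26.5 + 26.8 + 25.9 + 27.4 + 25.0 + 28.4) / 7 = 184.7000 / 7 = 26.3857
R̄ = (13.5 + 12.2 + 14.1 + 11.2 + 9.1 + 11.8 + 12.0) / 7 = 83.9000 / 7 = 11.9857
UCL = X̄̄ + A₂·R̄ = 26.3857 + 0.577 × 11.9857 = 33.3015

33.30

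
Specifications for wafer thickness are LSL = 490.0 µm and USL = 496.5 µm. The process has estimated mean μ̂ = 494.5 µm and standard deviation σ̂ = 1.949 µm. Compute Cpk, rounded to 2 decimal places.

Cpu = (USL − μ̂) / (3σ̂) = (496.5 − 494.5) / (3 × 1.949) = 0.3421; Cpl = (μ̂ − LSL) / (3σ̂) = (494.5 − 490.0) / (3 × 1.949) = 0.7696; Cpk = min(Cpu, Cpl) = 0.3421

0.34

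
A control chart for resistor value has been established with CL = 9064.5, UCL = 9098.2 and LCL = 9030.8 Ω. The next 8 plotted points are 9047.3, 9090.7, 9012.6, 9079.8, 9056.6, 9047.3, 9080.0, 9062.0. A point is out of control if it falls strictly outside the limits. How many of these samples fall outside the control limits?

Compare each point to [9030.8, 9098.2]: sample 3 = 9012.6 < LCL.

1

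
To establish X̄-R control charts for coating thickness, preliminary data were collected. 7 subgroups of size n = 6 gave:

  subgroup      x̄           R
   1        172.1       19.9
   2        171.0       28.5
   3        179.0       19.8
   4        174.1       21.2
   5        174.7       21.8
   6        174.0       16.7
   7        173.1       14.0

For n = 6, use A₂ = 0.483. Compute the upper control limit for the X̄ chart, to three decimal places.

183.791

X̄̄ = (172.1 + 171.0 + 179.0 + 174.1 + 174.7 + 174.0 + 173.1) / 7 = 1218.0000 / 7 = 174.0000
R̄ = (19.9 + 28.5 + 19.8 + 21.2 + 21.8 + 16.7 + 14.0) / 7 = 141.9000 / 7 = 20.2714
UCL = X̄̄ + A₂·R̄ = 174.0000 + 0.483 × 20.2714 = 183.7911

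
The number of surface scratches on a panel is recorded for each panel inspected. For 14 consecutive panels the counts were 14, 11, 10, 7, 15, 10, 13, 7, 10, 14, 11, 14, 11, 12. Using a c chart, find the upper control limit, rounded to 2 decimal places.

c̄ = (14 + 11 + 10 + 7 + 15 + 10 + 13 + 7 + 10 + 14 + 11 + 14 + 11 + 12) / 14 = 159 / 14 = 11.3571
UCL = c̄ + 3√c̄ = 11.3571 + 3 × √11.3571 = 11.3571 + 3 × 3.3700 = 21.4673

21.47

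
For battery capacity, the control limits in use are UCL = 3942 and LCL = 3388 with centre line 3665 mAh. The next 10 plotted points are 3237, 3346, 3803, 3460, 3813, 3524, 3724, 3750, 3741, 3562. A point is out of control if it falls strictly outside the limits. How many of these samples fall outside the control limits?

2

Compare each point to [3388, 3942]: sample 1 = 3237 < LCL; sample 2 = 3346 < LCL.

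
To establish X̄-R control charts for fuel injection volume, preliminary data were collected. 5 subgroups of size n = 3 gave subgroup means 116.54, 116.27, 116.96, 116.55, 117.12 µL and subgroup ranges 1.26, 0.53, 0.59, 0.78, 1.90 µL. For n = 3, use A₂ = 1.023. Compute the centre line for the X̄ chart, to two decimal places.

X̄̄ = (116.54 + 116.27 + 116.96 + 116.55 + 117.12) / 5 = 583.4400 / 5 = 116.6880
CL = X̄̄ = 116.6880

116.69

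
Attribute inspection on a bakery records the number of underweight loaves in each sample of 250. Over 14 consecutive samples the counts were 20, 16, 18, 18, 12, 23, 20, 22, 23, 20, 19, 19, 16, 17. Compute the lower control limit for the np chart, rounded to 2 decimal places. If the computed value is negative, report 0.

6.28

p̄ = Σdᵢ / (k·n) = 263 / (14 × 250) = 0.07514
LCL = np̄ − 3·√(np̄(1−p̄)) = 18.7857 − 3 × 4.1682 = 6.2810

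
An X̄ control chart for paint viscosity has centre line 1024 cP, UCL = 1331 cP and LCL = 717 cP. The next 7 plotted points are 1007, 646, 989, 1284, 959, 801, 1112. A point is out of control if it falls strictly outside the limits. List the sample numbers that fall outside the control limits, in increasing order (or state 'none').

Compare each point to [717, 1331]: sample 2 = 646 < LCL.

2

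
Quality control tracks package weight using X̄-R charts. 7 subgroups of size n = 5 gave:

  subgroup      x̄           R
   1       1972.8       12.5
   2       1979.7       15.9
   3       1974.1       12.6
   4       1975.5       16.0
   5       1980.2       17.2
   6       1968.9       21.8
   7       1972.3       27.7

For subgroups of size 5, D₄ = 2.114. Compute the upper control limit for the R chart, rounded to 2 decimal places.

R̄ = (12.5 + 15.9 + 12.6 + 16.0 + 17.2 + 21.8 + 27.7) / 7 = 123.7000 / 7 = 17.6714
UCL_R = D₄·R̄ = 2.114 × 17.6714 = 37.3574

37.36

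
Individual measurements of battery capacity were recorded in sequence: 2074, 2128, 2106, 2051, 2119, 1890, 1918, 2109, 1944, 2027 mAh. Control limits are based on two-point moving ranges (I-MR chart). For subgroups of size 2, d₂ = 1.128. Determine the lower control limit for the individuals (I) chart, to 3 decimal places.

X̄ = (2074 + 2128 + 2106 + 2051 + 2119 + 1890 + 1918 + 2109 + 1944 + 2027) / 10 = 2036.6000
Moving ranges: 54, 22, 55, 68, 229, 28, 191, 165, 83; M̄R̄ = 895.0000 / 9 = 99.4444
LCL = X̄ − 3·M̄R̄/d₂ = 2036.6000 − 3 × 99.4444 / 1.128 = 1772.1201

1772.120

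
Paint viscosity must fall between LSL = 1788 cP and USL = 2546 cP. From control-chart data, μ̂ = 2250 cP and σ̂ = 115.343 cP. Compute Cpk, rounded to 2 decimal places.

Cpu = (USL − μ̂) / (3σ̂) = (2546 − 2250) / (3 × 115.343) = 0.8554; Cpl = (μ̂ − LSL) / (3σ̂) = (2250 − 1788) / (3 × 115.343) = 1.3351; Cpk = min(Cpu, Cpl) = 0.8554

0.86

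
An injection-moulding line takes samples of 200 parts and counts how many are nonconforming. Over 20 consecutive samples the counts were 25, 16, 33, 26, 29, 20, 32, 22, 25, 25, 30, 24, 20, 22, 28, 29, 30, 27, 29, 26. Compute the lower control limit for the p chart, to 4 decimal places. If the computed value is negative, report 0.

p̄ = Σdᵢ / (k·n) = 518 / (20 × 200) = 0.12950
LCL = p̄ − 3·√(p̄(1−p̄)/n) = 0.12950 − 3 × 0.02374 = 0.05828

0.0583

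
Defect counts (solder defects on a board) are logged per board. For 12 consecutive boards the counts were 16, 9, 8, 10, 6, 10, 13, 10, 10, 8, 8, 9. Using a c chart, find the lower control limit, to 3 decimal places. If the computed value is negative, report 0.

0.383

c̄ = (16 + 9 + 8 + 10 + 6 + 10 + 13 + 10 + 10 + 8 + 8 + 9) / 12 = 117 / 12 = 9.7500
LCL = c̄ − 3√c̄ = 9.7500 − 3 × 3.1225 = 0.3825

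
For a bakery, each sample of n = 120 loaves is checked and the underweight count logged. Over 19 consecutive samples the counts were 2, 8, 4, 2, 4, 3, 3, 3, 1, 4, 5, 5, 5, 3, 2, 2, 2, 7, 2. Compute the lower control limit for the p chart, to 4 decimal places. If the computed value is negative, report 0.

p̄ = Σdᵢ / (k·n) = 67 / (19 × 120) = 0.02939
LCL = p̄ − 3·√(p̄(1−p̄)/n) = 0.02939 − 3 × 0.01542 = -0.01687 → 0 (negative, so LCL = 0)

0.0000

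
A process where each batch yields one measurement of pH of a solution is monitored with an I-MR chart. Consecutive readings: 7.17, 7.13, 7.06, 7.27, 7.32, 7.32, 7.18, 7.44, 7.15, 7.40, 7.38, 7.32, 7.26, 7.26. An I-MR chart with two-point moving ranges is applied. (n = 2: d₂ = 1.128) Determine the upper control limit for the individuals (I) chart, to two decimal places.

X̄ = (7.17 + 7.13 + 7.06 + 7.27 + 7.32 + 7.32 + 7.18 + 7.44 + 7.15 + 7.40 + 7.38 + 7.32 + 7.26 + 7.26) / 14 = 7.2614
Moving ranges: 0.04, 0.07, 0.21, 0.05, 0.00, 0.14, 0.26, 0.29, 0.25, 0.02, 0.06, 0.06, 0.00; M̄R̄ = 1.4500 / 13 = 0.1115
UCL = X̄ + 3·M̄R̄/d₂ = 7.2614 + 3 × 0.1115 / 1.128 = 7.5581

7.56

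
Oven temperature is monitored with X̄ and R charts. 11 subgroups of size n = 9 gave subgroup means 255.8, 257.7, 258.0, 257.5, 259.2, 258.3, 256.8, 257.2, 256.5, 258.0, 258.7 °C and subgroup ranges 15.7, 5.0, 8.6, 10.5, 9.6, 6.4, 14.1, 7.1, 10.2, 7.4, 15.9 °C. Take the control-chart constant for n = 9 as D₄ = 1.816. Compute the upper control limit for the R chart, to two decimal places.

R̄ = (15.7 + 5.0 + 8.6 + 10.5 + 9.6 + 6.4 + 14.1 + 7.1 + 10.2 + 7.4 + 15.9) / 11 = 110.5000 / 11 = 10.0455
UCL_R = D₄·R̄ = 1.816 × 10.0455 = 18.2425

18.24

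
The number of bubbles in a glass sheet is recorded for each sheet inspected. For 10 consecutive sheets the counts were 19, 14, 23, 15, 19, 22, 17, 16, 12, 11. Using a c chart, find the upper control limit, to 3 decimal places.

29.096

c̄ = (19 + 14 + 23 + 15 + 19 + 22 + 17 + 16 + 12 + 11) / 10 = 168 / 10 = 16.8000
UCL = c̄ + 3√c̄ = 16.8000 + 3 × √16.8000 = 16.8000 + 3 × 4.0988 = 29.0963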